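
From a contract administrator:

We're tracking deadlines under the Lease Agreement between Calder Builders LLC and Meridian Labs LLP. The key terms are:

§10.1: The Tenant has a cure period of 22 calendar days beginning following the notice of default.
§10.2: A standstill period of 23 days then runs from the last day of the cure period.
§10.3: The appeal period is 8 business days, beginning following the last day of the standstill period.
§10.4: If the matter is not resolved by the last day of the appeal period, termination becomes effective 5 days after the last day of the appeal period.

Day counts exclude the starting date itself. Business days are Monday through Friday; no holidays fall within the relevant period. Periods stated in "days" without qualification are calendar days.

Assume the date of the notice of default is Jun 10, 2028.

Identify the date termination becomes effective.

Aug 9, 2028

The last day of the cure period: 22 calendar days after Jun 10, 2028 is Jul 2, 2028.
The last day of the standstill period: 23 calendar days after Jul 2, 2028 is Jul 25, 2028.
The last day of the appeal period: 8 business days after Tuesday, Jul 25, 2028, skipping weekends — Jul 26, Jul 27, Jul 28, Jul 31, Aug 1, Aug 2, Aug 3, Aug 4 — lands on Friday, Aug 4, 2028.
The date termination becomes effective: Aug 4, 2028 + 5 days = Aug 9, 2028.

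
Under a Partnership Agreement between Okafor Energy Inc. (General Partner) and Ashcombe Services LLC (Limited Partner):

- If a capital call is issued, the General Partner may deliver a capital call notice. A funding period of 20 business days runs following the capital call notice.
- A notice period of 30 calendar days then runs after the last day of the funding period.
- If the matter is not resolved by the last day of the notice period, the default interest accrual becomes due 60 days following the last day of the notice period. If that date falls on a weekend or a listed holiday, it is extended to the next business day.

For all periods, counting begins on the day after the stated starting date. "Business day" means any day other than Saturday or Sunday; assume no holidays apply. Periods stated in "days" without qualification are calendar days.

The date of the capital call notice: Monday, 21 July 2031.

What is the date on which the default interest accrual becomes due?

17 November 2031

From Monday, 21 July 2031, 20 business days (Jul 22, Jul 23, Jul 24, Jul 25, …, Aug 14, Aug 15, Aug 18, skipping weekends) brings us to Monday, 18 August 2031, which is the last day of the funding period.
The last day of the notice period: 18 August 2031 + 30 days = 17 September 2031.
The date on which the default interest accrual becomes due: 17 September 2031 + 60 days = 16 November 2031. That falls on a Sunday, so it rolls to the next business day, Monday, 17 November 2031.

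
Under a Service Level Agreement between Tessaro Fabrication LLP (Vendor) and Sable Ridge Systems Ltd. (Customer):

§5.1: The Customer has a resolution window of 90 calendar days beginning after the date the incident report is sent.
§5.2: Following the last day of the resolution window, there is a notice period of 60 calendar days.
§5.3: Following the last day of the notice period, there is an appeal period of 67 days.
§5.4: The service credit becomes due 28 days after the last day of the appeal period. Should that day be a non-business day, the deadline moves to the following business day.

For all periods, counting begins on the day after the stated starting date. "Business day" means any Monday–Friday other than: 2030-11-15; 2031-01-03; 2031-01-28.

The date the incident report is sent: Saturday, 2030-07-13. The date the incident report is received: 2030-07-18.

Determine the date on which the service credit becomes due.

2031-03-17

The last day of the resolution window: 90 calendar days after 2030-07-13 is 2030-10-11.
The last day of the notice period: 2030-10-11 + 60 days = 2030-12-10.
The last day of the appeal period: 2030-12-10 + 67 days = 2031-02-15.
Adding 28 calendar days to 2031-02-15 gives 2031-03-15, which is the date on which the service credit becomes due. That falls on a Saturday, so it rolls to the next business day, Monday, 2031-03-17.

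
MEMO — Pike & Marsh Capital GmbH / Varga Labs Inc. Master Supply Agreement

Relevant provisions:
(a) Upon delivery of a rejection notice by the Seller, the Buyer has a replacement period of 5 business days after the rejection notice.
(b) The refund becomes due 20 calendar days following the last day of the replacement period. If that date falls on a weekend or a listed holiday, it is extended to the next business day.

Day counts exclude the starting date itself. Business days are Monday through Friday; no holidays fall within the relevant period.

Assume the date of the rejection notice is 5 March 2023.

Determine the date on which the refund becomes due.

30 March 2023

The last day of the replacement period: 5 business days after Sunday, 5 March 2023, skipping weekends — Mar 6, Mar 7, Mar 8, Mar 9, Mar 10 — lands on Friday, 10 March 2023.
Adding 20 calendar days to 10 March 2023 gives 30 March 2023, which is the date on which the refund becomes due. 30 March 2023 is a Thursday, so no roll-forward applies.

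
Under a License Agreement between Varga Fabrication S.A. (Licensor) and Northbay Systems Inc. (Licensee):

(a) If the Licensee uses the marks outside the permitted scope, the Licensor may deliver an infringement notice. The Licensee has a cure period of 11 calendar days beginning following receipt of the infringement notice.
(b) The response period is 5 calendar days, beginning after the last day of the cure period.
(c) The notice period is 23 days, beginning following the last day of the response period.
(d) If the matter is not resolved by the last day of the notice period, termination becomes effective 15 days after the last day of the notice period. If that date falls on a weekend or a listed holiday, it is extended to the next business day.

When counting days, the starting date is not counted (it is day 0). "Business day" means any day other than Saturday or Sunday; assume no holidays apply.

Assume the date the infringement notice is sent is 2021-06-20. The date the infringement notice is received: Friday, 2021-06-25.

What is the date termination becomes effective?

2021-08-18

The last day of the cure period: 11 calendar days after 2021-06-25 is 2021-07-06.
Adding 5 calendar days to 2021-07-06 gives 2021-07-11, which is the last day of the response period.
The last day of the notice period: 23 calendar days after 2021-07-11 is 2021-08-03.
The date termination becomes effective: 15 calendar days after 2021-08-03 is 2021-08-18. 2021-08-18 is a Wednesday, so no roll-forward applies.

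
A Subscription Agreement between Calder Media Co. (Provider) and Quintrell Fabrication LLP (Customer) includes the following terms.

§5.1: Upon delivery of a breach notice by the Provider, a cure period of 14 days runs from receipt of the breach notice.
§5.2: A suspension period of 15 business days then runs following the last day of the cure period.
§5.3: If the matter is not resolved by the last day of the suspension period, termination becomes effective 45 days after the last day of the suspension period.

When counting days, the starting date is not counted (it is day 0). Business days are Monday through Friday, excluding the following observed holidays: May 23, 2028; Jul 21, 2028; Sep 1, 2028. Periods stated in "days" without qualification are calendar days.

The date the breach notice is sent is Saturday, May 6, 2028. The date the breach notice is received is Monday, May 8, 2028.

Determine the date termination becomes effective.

Adding 14 calendar days to May 8, 2028 gives May 22, 2028, which is the last day of the cure period.
The last day of the suspension period: counting 15 business days from Monday, May 22, 2028 (May 24, May 25, May 26, May 29, …, Jun 9, Jun 12, Jun 13, skipping weekends and the listed holiday on May 23) reaches Tuesday, Jun 13, 2028.
Adding 45 calendar days to Jun 13, 2028 gives Jul 28, 2028, which is the date termination becomes effective.

Jul 28, 2028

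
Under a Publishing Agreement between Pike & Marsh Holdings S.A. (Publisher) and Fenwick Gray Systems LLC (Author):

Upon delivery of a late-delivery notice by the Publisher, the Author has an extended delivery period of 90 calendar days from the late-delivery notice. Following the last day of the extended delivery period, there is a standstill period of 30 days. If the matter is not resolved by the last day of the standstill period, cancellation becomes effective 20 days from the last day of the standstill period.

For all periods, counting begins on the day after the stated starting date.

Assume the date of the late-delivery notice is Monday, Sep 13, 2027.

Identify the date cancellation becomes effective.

Jan 31, 2028

The last day of the extended delivery period: Sep 13, 2027 + 90 days = Dec 12, 2027.
Adding 30 calendar days to Dec 12, 2027 gives Jan 11, 2028, which is the last day of the standstill period.
Adding 20 calendar days to Jan 11, 2028 gives Jan 31, 2028, which is the date cancellation becomes effective.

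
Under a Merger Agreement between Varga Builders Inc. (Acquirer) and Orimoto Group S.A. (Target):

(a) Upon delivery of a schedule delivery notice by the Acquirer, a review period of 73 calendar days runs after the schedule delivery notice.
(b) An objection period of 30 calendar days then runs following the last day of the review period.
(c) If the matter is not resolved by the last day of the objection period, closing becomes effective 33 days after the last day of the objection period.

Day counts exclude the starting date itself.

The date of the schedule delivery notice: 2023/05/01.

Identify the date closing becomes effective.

The last day of the review period: 73 calendar days after 2023/05/01 is 2023/07/13.
The last day of the objection period: 2023/07/13 + 30 days = 2023/08/12.
The date closing becomes effective: 33 calendar days after 2023/08/12 is 2023/09/14.

2023/09/14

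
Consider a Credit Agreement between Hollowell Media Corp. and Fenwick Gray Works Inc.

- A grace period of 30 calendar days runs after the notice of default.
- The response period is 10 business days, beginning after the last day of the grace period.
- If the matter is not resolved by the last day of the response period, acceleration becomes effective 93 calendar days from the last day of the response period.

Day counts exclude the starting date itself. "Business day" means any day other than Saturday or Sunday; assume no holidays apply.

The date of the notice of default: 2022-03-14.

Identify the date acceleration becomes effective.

Adding 30 calendar days to 2022-03-14 gives 2022-04-13, which is the last day of the grace period.
The last day of the response period: counting 10 business days from Wednesday, 2022-04-13 (Apr 14, Apr 15, Apr 18, Apr 19, Apr 20, Apr 21, Apr 22, Apr 25, Apr 26, Apr 27, skipping weekends) reaches Wednesday, 2022-04-27.
The date acceleration becomes effective: 2022-04-27 + 93 days = 2022-07-29.

2022-07-29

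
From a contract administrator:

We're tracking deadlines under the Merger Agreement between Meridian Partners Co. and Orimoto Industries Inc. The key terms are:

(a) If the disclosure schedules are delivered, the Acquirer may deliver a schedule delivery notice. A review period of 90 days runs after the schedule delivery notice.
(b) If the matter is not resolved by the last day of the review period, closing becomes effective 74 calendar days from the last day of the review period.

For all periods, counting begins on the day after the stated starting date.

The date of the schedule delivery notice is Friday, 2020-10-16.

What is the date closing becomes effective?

2021-03-29

The last day of the review period: 2020-10-16 + 90 days = 2021-01-14.
Adding 74 calendar days to 2021-01-14 gives 2021-03-29, which is the date closing becomes effective.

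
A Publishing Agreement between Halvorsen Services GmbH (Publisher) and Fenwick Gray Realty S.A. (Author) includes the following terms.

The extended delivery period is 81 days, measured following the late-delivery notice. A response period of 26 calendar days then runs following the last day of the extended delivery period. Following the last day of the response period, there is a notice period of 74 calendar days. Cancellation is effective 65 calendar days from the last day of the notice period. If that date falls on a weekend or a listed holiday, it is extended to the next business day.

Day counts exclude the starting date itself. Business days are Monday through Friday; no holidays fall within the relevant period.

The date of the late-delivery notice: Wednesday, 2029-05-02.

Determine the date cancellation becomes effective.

2030-01-03

The last day of the extended delivery period: 2029-05-02 + 81 days = 2029-07-22.
Adding 26 calendar days to 2029-07-22 gives 2029-08-17, which is the last day of the response period.
The last day of the notice period: 74 calendar days after 2029-08-17 is 2029-10-30.
Adding 65 calendar days to 2029-10-30 gives 2030-01-03, which is the date cancellation becomes effective. 2030-01-03 is a Thursday, so no roll-forward applies.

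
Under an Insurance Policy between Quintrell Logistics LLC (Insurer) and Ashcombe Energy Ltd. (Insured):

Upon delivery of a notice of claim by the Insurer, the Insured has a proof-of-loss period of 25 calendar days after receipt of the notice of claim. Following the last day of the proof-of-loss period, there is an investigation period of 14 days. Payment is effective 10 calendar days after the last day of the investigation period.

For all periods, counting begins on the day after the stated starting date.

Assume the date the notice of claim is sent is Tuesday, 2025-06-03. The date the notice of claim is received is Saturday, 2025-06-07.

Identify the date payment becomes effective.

2025-07-26

Adding 25 calendar days to 2025-06-07 gives 2025-07-02, which is the last day of the proof-of-loss period.
The last day of the investigation period: 2025-07-02 + 14 days = 2025-07-16.
The date payment becomes effective: 10 calendar days after 2025-07-16 is 2025-07-26.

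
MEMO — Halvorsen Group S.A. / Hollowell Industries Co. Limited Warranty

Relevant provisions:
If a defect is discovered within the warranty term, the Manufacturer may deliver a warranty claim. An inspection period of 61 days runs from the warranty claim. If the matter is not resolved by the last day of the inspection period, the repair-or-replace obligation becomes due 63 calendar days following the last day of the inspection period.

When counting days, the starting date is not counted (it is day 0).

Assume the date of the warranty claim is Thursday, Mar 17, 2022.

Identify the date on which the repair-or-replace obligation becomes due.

Jul 19, 2022

Adding 61 calendar days to Mar 17, 2022 gives May 17, 2022, which is the last day of the inspection period.
The date on which the repair-or-replace obligation becomes due: May 17, 2022 + 63 days = Jul 19, 2022.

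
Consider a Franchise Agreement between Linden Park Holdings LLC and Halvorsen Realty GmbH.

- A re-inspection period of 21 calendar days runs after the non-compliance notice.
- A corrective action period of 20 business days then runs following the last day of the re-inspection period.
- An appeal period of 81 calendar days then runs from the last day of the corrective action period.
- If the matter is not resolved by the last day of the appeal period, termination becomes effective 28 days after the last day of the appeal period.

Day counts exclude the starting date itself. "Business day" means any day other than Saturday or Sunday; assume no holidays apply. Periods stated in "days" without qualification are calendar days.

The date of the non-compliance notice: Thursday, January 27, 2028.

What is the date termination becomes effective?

July 3, 2028

Adding 21 calendar days to January 27, 2028 gives February 17, 2028, which is the last day of the re-inspection period.
The last day of the corrective action period: counting 20 business days from Thursday, February 17, 2028 (Feb 18, Feb 21, Feb 22, Feb 23, …, Mar 14, Mar 15, Mar 16, skipping weekends) reaches Thursday, March 16, 2028.
The last day of the appeal period: March 16, 2028 + 81 days = June 5, 2028.
The date termination becomes effective: June 5, 2028 + 28 days = July 3, 2028.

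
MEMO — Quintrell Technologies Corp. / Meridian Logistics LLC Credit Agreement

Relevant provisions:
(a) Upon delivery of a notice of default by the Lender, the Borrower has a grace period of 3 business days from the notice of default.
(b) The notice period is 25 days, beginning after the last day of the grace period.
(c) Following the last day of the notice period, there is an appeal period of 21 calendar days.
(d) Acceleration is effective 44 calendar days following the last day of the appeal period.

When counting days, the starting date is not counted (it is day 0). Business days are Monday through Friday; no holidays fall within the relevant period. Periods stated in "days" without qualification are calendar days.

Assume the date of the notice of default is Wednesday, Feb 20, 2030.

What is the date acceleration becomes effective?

From Wednesday, Feb 20, 2030, 3 business days (Feb 21, Feb 22, Feb 25, skipping weekends) brings us to Monday, Feb 25, 2030, which is the last day of the grace period.
Adding 25 calendar days to Feb 25, 2030 gives Mar 22, 2030, which is the last day of the notice period.
The last day of the appeal period: 21 calendar days after Mar 22, 2030 is Apr 12, 2030.
Adding 44 calendar days to Apr 12, 2030 gives May 26, 2030, which is the date acceleration becomes effective.

May 26, 2030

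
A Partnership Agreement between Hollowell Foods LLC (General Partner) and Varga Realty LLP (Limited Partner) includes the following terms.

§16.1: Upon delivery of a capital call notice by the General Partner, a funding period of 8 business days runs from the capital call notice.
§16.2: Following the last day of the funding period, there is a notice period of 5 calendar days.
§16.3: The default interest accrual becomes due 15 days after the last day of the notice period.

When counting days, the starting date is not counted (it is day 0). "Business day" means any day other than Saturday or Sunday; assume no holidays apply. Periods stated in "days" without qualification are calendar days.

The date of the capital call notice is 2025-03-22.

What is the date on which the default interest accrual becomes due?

2025-04-22

The last day of the funding period: 8 business days after Saturday, 2025-03-22, skipping weekends — Mar 24, Mar 25, Mar 26, Mar 27, Mar 28, Mar 31, Apr 1, Apr 2 — lands on Wednesday, 2025-04-02.
The last day of the notice period: 5 calendar days after 2025-04-02 is 2025-04-07.
The date on which the default interest accrual becomes due: 15 calendar days after 2025-04-07 is 2025-04-22.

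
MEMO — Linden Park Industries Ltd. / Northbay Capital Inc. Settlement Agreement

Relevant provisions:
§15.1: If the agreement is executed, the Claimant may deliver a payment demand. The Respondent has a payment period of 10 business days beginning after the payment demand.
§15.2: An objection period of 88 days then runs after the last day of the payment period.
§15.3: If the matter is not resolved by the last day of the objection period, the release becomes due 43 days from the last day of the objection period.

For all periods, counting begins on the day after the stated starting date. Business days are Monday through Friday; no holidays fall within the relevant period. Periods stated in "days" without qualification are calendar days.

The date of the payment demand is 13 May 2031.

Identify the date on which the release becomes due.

From Tuesday, 13 May 2031, 10 business days (May 14, May 15, May 16, May 19, May 20, May 21, May 22, May 23, May 26, May 27, skipping weekends) brings us to Tuesday, 27 May 2031, which is the last day of the payment period.
Adding 88 calendar days to 27 May 2031 gives 23 August 2031, which is the last day of the objection period.
The date on which the release becomes due: 43 calendar days after 23 August 2031 is 5 October 2031.

5 October 2031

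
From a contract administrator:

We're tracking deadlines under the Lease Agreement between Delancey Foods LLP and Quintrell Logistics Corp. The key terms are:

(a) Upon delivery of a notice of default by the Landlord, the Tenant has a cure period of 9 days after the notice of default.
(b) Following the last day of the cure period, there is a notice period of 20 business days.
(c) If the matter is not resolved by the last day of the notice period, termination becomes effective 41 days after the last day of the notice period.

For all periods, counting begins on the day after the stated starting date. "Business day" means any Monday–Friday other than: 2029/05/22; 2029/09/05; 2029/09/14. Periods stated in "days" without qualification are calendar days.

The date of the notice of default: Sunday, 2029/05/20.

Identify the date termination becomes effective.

2029/08/06

Adding 9 calendar days to 2029/05/20 gives 2029/05/29, which is the last day of the cure period.
The last day of the notice period: 20 business days after Tuesday, 2029/05/29, skipping weekends — May 30, May 31, Jun 1, Jun 4, …, Jun 22, Jun 25, Jun 26 — lands on Tuesday, 2029/06/26.
Adding 41 calendar days to 2029/06/26 gives 2029/08/06, which is the date termination becomes effective.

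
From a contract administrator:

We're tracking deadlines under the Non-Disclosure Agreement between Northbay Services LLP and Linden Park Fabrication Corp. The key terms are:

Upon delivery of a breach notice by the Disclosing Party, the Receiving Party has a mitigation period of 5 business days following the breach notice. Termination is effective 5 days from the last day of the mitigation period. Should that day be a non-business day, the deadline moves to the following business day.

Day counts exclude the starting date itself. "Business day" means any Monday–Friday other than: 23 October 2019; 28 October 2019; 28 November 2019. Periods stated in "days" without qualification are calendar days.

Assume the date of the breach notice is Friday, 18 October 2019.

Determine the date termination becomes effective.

4 November 2019

The last day of the mitigation period: 5 business days after Friday, 18 October 2019, skipping weekends and the listed holidays on Oct 23, Oct 28 — Oct 21, Oct 22, Oct 24, Oct 25, Oct 29 — lands on Tuesday, 29 October 2019.
Adding 5 calendar days to 29 October 2019 gives 3 November 2019, which is the date termination becomes effective. That falls on a Sunday, so it rolls to the next business day, Monday, 4 November 2019.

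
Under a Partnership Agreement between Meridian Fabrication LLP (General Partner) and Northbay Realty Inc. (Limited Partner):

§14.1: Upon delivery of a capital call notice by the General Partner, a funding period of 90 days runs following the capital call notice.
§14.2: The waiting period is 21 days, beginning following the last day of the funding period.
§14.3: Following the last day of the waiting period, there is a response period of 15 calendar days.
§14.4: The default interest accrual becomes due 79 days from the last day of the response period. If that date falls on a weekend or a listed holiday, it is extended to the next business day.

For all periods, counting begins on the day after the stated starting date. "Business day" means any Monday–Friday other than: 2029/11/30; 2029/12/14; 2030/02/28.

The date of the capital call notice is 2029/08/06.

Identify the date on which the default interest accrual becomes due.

The last day of the funding period: 90 calendar days after 2029/08/06 is 2029/11/04.
The last day of the waiting period: 2029/11/04 + 21 days = 2029/11/25.
Adding 15 calendar days to 2029/11/25 gives 2029/12/10, which is the last day of the response period.
The date on which the default interest accrual becomes due: 79 calendar days after 2029/12/10 is 2030/02/27. 2030/02/27 is a Wednesday and is not a listed holiday, so no roll-forward applies.

2030/02/27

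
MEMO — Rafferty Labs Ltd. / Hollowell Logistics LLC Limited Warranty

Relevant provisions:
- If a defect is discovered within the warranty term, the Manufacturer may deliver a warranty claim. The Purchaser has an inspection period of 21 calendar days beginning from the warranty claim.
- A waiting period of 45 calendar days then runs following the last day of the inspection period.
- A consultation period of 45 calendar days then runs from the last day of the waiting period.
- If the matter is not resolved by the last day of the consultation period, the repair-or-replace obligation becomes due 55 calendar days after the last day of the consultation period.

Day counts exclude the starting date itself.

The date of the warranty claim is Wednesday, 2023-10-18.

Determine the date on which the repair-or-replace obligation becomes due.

2024-04-01

The last day of the inspection period: 21 calendar days after 2023-10-18 is 2023-11-08.
Adding 45 calendar days to 2023-11-08 gives 2023-12-23, which is the last day of the waiting period.
The last day of the consultation period: 2023-12-23 + 45 days = 2024-02-06.
The date on which the repair-or-replace obligation becomes due: 55 calendar days after 2024-02-06 is 2024-04-01.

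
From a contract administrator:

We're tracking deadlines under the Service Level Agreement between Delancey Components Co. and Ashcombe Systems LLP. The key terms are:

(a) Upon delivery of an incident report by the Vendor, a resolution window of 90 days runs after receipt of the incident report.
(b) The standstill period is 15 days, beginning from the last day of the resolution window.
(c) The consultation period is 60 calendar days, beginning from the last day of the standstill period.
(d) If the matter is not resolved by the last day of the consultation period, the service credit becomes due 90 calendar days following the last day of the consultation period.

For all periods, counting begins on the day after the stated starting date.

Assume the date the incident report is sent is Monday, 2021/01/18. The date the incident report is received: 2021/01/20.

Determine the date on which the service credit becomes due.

2021/10/02

Adding 90 calendar days to 2021/01/20 gives 2021/04/20, which is the last day of the resolution window.
The last day of the standstill period: 2021/04/20 + 15 days = 2021/05/05.
The last day of the consultation period: 60 calendar days after 2021/05/05 is 2021/07/04.
The date on which the service credit becomes due: 2021/07/04 + 90 days = 2021/10/02.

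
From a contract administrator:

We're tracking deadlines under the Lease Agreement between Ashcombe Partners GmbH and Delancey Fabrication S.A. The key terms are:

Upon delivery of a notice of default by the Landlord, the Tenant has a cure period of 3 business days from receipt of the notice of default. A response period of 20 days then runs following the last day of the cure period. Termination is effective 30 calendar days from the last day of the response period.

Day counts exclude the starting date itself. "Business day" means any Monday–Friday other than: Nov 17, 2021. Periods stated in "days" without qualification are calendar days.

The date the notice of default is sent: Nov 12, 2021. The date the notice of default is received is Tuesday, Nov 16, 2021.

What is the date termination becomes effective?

Jan 11, 2022

The last day of the cure period: 3 business days after Tuesday, Nov 16, 2021, skipping weekends and the listed holiday on Nov 17 — Nov 18, Nov 19, Nov 22 — lands on Monday, Nov 22, 2021.
The last day of the response period: Nov 22, 2021 + 20 days = Dec 12, 2021.
The date termination becomes effective: Dec 12, 2021 + 30 days = Jan 11, 2022.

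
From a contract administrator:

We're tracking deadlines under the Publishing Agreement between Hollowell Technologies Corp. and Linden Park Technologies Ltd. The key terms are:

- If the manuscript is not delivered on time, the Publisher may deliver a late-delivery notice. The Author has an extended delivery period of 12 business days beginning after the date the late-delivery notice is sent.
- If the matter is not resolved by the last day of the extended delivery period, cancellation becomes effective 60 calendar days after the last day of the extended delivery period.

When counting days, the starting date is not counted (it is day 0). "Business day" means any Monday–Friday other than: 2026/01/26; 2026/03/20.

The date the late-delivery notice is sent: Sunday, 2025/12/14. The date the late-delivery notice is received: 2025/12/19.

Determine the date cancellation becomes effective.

From Sunday, 2025/12/14, 12 business days (Dec 15, Dec 16, Dec 17, Dec 18, …, Dec 26, Dec 29, Dec 30, skipping weekends) brings us to Tuesday, 2025/12/30, which is the last day of the extended delivery period.
The date cancellation becomes effective: 2025/12/30 + 60 days = 2026/02/28.

2026/02/28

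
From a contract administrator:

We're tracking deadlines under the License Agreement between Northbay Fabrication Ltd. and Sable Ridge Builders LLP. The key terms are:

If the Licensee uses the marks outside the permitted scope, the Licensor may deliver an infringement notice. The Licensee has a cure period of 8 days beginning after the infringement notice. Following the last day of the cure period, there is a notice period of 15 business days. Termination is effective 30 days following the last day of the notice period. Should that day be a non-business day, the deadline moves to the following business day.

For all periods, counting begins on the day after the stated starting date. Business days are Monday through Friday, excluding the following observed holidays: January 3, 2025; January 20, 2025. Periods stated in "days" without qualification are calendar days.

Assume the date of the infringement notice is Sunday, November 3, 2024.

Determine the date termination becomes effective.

Adding 8 calendar days to November 3, 2024 gives November 11, 2024, which is the last day of the cure period.
The last day of the notice period: 15 business days after Monday, November 11, 2024, skipping weekends — Nov 12, Nov 13, Nov 14, Nov 15, …, Nov 28, Nov 29, Dec 2 — lands on Monday, December 2, 2024.
The date termination becomes effective: 30 calendar days after December 2, 2024 is January 1, 2025. January 1, 2025 is a Wednesday and is not a listed holiday, so no roll-forward applies.

January 1, 2025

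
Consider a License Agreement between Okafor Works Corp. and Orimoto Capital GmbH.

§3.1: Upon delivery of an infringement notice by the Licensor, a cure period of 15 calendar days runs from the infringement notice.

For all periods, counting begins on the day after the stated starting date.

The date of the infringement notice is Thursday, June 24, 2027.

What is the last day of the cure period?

July 9, 2027

Adding 15 calendar days to June 24, 2027 gives July 9, 2027, which is the last day of the cure period.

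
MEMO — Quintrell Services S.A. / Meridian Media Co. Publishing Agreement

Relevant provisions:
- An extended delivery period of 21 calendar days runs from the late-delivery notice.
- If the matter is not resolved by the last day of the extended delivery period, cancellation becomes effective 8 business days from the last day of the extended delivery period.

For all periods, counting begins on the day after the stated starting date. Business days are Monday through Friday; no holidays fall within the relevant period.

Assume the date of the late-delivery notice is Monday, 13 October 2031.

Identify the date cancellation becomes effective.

13 November 2031

The last day of the extended delivery period: 21 calendar days after 13 October 2031 is 3 November 2031.
From Monday, 3 November 2031, 8 business days (Nov 4, Nov 5, Nov 6, Nov 7, Nov 10, Nov 11, Nov 12, Nov 13, skipping weekends) brings us to Thursday, 13 November 2031, which is the date cancellation becomes effective.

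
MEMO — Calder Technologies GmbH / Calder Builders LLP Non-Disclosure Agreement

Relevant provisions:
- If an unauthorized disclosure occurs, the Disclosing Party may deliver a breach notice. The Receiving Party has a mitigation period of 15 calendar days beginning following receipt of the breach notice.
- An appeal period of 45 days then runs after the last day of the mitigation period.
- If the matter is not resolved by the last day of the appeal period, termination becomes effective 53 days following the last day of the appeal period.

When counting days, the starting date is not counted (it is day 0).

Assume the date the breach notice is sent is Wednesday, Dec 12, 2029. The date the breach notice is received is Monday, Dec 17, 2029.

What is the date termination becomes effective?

Apr 9, 2030

The last day of the mitigation period: 15 calendar days after Dec 17, 2029 is Jan 1, 2030.
The last day of the appeal period: Jan 1, 2030 + 45 days = Feb 15, 2030.
The date termination becomes effective: 53 calendar days after Feb 15, 2030 is Apr 9, 2030.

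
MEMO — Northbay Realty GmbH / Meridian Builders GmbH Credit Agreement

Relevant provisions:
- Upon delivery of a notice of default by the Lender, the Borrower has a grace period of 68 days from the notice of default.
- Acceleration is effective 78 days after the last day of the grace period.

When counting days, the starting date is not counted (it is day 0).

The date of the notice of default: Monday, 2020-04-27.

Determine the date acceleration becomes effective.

Adding 68 calendar days to 2020-04-27 gives 2020-07-04, which is the last day of the grace period.
Adding 78 calendar days to 2020-07-04 gives 2020-09-20, which is the date acceleration becomes effective.

2020-09-20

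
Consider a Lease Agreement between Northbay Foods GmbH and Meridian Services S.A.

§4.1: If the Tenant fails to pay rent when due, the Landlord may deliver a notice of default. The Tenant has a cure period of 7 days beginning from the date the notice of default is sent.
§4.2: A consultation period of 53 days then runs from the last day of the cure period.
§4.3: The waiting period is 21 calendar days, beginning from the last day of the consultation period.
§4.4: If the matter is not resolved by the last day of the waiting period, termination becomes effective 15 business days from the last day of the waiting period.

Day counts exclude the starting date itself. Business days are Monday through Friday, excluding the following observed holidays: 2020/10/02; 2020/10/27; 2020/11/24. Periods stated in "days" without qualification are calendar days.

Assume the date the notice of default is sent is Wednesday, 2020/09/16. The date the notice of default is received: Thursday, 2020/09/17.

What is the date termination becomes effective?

2020/12/25

Adding 7 calendar days to 2020/09/16 gives 2020/09/23, which is the last day of the cure period.
Adding 53 calendar days to 2020/09/23 gives 2020/11/15, which is the last day of the consultation period.
The last day of the waiting period: 2020/11/15 + 21 days = 2020/12/06.
From Sunday, 2020/12/06, 15 business days (Dec 7, Dec 8, Dec 9, Dec 10, …, Dec 23, Dec 24, Dec 25, skipping weekends) brings us to Friday, 2020/12/25, which is the date termination becomes effective.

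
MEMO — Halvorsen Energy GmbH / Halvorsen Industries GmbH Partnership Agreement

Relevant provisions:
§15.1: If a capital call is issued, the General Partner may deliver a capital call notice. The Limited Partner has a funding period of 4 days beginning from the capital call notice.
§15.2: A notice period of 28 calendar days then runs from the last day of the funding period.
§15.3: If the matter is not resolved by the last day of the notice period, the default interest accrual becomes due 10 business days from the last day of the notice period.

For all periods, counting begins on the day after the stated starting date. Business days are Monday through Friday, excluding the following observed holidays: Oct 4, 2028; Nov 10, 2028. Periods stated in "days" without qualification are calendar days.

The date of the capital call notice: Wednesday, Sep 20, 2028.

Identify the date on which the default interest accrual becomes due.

Nov 3, 2028

The last day of the funding period: 4 calendar days after Sep 20, 2028 is Sep 24, 2028.
Adding 28 calendar days to Sep 24, 2028 gives Oct 22, 2028, which is the last day of the notice period.
The date on which the default interest accrual becomes due: counting 10 business days from Sunday, Oct 22, 2028 (Oct 23, Oct 24, Oct 25, Oct 26, Oct 27, Oct 30, Oct 31, Nov 1, Nov 2, Nov 3, skipping weekends) reaches Friday, Nov 3, 2028.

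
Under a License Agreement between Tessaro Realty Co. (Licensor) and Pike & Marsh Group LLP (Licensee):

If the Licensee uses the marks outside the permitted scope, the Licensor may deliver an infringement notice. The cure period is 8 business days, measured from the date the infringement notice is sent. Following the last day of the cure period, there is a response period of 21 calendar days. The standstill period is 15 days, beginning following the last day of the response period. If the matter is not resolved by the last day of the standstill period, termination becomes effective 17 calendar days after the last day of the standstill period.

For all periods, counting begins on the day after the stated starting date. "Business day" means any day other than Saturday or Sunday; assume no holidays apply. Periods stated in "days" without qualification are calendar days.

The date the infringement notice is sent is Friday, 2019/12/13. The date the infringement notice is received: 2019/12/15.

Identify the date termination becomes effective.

The last day of the cure period: counting 8 business days from Friday, 2019/12/13 (Dec 16, Dec 17, Dec 18, Dec 19, Dec 20, Dec 23, Dec 24, Dec 25, skipping weekends) reaches Wednesday, 2019/12/25.
The last day of the response period: 21 calendar days after 2019/12/25 is 2020/01/15.
The last day of the standstill period: 15 calendar days after 2020/01/15 is 2020/01/30.
Adding 17 calendar days to 2020/01/30 gives 2020/02/16, which is the date termination becomes effective.

2020/02/16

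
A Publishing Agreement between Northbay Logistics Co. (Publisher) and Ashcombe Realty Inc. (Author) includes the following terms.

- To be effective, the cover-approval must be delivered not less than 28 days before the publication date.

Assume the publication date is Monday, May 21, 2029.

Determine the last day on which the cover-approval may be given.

April 23, 2029

May 21, 2029 minus 28 days is April 23, 2029.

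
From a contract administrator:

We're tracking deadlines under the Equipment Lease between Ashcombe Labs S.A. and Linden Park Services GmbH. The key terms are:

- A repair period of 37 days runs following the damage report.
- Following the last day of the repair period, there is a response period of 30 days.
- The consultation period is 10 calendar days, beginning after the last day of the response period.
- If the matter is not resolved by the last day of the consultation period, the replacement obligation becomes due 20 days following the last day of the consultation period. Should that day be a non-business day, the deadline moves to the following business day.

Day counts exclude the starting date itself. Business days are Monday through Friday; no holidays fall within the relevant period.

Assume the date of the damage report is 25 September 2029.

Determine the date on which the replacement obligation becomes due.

31 December 2029

The last day of the repair period: 25 September 2029 + 37 days = 1 November 2029.
The last day of the response period: 30 calendar days after 1 November 2029 is 1 December 2029.
The last day of the consultation period: 1 December 2029 + 10 days = 11 December 2029.
Adding 20 calendar days to 11 December 2029 gives 31 December 2029, which is the date on which the replacement obligation becomes due. 31 December 2029 is a Monday, so no roll-forward applies.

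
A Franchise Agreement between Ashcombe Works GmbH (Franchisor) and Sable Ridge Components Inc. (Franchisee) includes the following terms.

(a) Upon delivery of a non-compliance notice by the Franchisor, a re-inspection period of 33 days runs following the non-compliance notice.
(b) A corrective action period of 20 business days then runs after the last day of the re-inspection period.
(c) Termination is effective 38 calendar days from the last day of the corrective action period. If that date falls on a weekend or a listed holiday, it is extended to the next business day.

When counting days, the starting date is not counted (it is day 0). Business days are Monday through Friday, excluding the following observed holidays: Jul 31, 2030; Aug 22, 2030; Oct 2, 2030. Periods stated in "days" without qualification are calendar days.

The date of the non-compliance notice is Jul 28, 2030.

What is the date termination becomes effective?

Nov 4, 2030

The last day of the re-inspection period: 33 calendar days after Jul 28, 2030 is Aug 30, 2030.
From Friday, Aug 30, 2030, 20 business days (Sep 2, Sep 3, Sep 4, Sep 5, …, Sep 25, Sep 26, Sep 27, skipping weekends) brings us to Friday, Sep 27, 2030, which is the last day of the corrective action period.
The date termination becomes effective: Sep 27, 2030 + 38 days = Nov 4, 2030. Nov 4, 2030 is a Monday and is not a listed holiday, so no roll-forward applies.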